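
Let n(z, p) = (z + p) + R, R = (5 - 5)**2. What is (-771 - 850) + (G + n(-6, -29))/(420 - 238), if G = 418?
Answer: -294639/182 ≈ -1618.9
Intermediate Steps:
R = 0 (R = 0**2 = 0)
n(z, p) = p + z (n(z, p) = (z + p) + 0 = (p + z) + 0 = p + z)
(-771 - 850) + (G + n(-6, -29))/(420 - 238) = (-771 - 850) + (418 + (-29 - 6))/(420 - 238) = -1621 + (418 - 35)/182 = -1621 + 383*(1/182) = -1621 + 383/182 = -294639/182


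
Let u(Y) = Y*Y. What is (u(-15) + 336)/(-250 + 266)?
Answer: 561/16 ≈ 35.063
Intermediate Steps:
u(Y) = Y**2
(u(-15) + 336)/(-250 + 266) = ((-15)**2 + 336)/(-250 + 266) = (225 + 336)/16 = 561*(1/16) = 561/16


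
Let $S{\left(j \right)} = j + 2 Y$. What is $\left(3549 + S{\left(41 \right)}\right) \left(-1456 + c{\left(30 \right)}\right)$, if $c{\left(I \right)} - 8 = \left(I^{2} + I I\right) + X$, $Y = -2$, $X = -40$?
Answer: $1118832$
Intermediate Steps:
$c{\left(I \right)} = -32 + 2 I^{2}$ ($c{\left(I \right)} = 8 - \left(40 - I^{2} - I I\right) = 8 + \left(\left(I^{2} + I^{2}\right) - 40\right) = 8 + \left(2 I^{2} - 40\right) = 8 + \left(-40 + 2 I^{2}\right) = -32 + 2 I^{2}$)
$S{\left(j \right)} = -4 + j$ ($S{\left(j \right)} = j + 2 \left(-2\right) = j - 4 = -4 + j$)
$\left(3549 + S{\left(41 \right)}\right) \left(-1456 + c{\left(30 \right)}\right) = \left(3549 + \left(-4 + 41\right)\right) \left(-1456 - \left(32 - 2 \cdot 30^{2}\right)\right) = \left(3549 + 37\right) \left(-1456 + \left(-32 + 2 \cdot 900\right)\right) = 3586 \left(-1456 + \left(-32 + 1800\right)\right) = 3586 \left(-1456 + 1768\right) = 3586 \cdot 312 = 1118832$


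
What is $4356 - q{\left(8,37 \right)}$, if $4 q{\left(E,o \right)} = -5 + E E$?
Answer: $\frac{17365}{4} \approx 4341.3$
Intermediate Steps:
$q{\left(E,o \right)} = - \frac{5}{4} + \frac{E^{2}}{4}$ ($q{\left(E,o \right)} = \frac{-5 + E E}{4} = \frac{-5 + E^{2}}{4} = - \frac{5}{4} + \frac{E^{2}}{4}$)
$4356 - q{\left(8,37 \right)} = 4356 - \left(- \frac{5}{4} + \frac{8^{2}}{4}\right) = 4356 - \left(- \frac{5}{4} + \frac{1}{4} \cdot 64\right) = 4356 - \left(- \frac{5}{4} + 16\right) = 4356 - \frac{59}{4} = \frac{17365}{4}$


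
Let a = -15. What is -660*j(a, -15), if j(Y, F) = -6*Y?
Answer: -59400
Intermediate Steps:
-660*j(a, -15) = -(-3960)*(-15) = -660*90 = -59400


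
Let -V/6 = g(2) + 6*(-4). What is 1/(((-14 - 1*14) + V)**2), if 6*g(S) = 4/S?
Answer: 1/12996 ≈ 7.6947e-5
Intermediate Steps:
g(S) = 2/(3*S) (g(S) = (4/S)/6 = 2/(3*S))
V = 142 (V = -6*((2/3)/2 + 6*(-4)) = -6*((2/3)*(1/2) - 24) = -6*(1/3 - 24) = -6*(-71/3) = 142)
1/(((-14 - 1*14) + V)**2) = 1/(((-14 - 1*14) + 142)**2) = 1/(((-14 - 14) + 142)**2) = 1/((-28 + 142)**2) = 1/(114**2) = 1/12996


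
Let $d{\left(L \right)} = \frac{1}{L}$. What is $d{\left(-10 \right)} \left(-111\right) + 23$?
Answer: $\frac{341}{10} \approx 34.1$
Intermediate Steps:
$d{\left(-10 \right)} \left(-111\right) + 23 = \frac{1}{-10} \left(-111\right) + 23 = \left(- \frac{1}{10}\right) \left(-111\right) + 23 = \frac{111}{10} + 23 = \frac{341}{10}$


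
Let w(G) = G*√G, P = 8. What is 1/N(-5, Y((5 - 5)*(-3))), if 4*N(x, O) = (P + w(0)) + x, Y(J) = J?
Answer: 4/3 ≈ 1.3333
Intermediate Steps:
w(G) = G^(3/2)
N(x, O) = 2 + x/4 (N(x, O) = ((8 + 0^(3/2)) + x)/4 = ((8 + 0) + x)/4 = (8 + x)/4 = 2 + x/4)
1/N(-5, Y((5 - 5)*(-3))) = 1/(2 + (¼)*(-5)) = 1/(2 - 5/4) = 1/(¾) = 4/3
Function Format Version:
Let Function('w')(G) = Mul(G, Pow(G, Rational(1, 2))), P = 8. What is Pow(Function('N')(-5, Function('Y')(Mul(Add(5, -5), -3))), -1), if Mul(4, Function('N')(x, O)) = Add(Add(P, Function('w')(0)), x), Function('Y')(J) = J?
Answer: Rational(4, 3) ≈ 1.3333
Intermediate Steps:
Function('w')(G) = Pow(G, Rational(3, 2))
Function('N')(x, O) = Add(2, Mul(Rational(1, 4), x)) (Function('N')(x, O) = Mul(Rational(1, 4), Add(Add(8, Pow(0, Rational(3, 2))), x)) = Mul(Rational(1, 4), Add(Add(8, 0), x)) = Mul(Rational(1, 4), Add(8, x)) = Add(2, Mul(Rational(1, 4), x)))
Pow(Function('N')(-5, Function('Y')(Mul(Add(5, -5), -3))), -1) = Pow(Add(2, Mul(Rational(1, 4), -5)), -1) = Pow(Add(2, Rational(-5, 4)), -1) = Pow(Rational(3, 4), -1) = Rational(4, 3)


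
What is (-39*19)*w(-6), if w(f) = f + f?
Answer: 8892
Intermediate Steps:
w(f) = 2*f
(-39*19)*w(-6) = (-39*19)*(2*(-6)) = -741*(-12) = 8892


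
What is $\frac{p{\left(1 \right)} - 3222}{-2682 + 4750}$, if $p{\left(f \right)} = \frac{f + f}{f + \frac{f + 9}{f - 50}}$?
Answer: $- \frac{31390}{20163} \approx -1.5568$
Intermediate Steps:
$p{\left(f \right)} = \frac{2 f}{f + \frac{9 + f}{-50 + f}}$
$\frac{p{\left(1 \right)} - 3222}{-2682 + 4750} = \frac{2 \cdot 1 \frac{1}{9 + 1^{2} - 49} \left(-50 + 1\right) - 3222}{-2682 + 4750} = \frac{2 \cdot 1 \frac{1}{9 + 1 - 49} \left(-49\right) - 3222}{2068} = \left(2 \cdot 1 \frac{1}{-39} \left(-49\right) - 3222\right) \frac{1}{2068} = \left(2 \cdot 1 \left(- \frac{1}{39}\right) \left(-49\right) - 3222\right) \frac{1}{2068} = \left(\frac{98}{39} - 3222\right) \frac{1}{2068} = \left(- \frac{125560}{39}\right) \frac{1}{2068} = - \frac{31390}{20163}$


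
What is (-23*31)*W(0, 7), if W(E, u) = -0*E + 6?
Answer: -4278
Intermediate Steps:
W(E, u) = 6 (W(E, u) = -2*0 + 6 = 0 + 6 = 6)
(-23*31)*W(0, 7) = -23*31*6 = -713*6 = -4278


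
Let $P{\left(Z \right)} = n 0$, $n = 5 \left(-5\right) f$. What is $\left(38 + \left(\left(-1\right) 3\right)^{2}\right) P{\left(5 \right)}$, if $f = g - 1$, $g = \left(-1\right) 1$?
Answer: $0$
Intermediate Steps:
$g = -1$
$f = -2$ ($f = -1 - 1 = -2$)
$n = 50$ ($n = 5 \left(-5\right) \left(-2\right) = \left(-25\right) \left(-2\right) = 50$)
$P{\left(Z \right)} = 0$ ($P{\left(Z \right)} = 50 \cdot 0 = 0$)
$\left(38 + \left(\left(-1\right) 3\right)^{2}\right) P{\left(5 \right)} = \left(38 + \left(\left(-1\right) 3\right)^{2}\right) 0 = \left(38 + \left(-3\right)^{2}\right) 0 = \left(38 + 9\right) 0 = 47 \cdot 0 = 0$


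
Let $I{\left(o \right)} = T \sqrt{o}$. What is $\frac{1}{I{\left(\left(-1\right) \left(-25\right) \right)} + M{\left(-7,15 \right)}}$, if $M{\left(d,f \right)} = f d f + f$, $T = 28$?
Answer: $- \frac{1}{1420} \approx -0.00070423$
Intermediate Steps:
$I{\left(o \right)} = 28 \sqrt{o}$
$M{\left(d,f \right)} = f + d f^{2}$ ($M{\left(d,f \right)} = d f f + f = d f^{2} + f = f + d f^{2}$)
$\frac{1}{I{\left(\left(-1\right) \left(-25\right) \right)} + M{\left(-7,15 \right)}} = \frac{1}{28 \sqrt{\left(-1\right) \left(-25\right)} + 15 \left(1 - 105\right)} = \frac{1}{28 \sqrt{25} + 15 \left(1 - 105\right)} = \frac{1}{28 \cdot 5 + 15 \left(-104\right)} = \frac{1}{140 - 1560} = \frac{1}{-1420} = - \frac{1}{1420}$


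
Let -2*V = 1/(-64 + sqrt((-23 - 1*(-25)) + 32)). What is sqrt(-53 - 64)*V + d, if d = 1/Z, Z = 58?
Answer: 1/58 + I*sqrt(13)*(64 + sqrt(34))/2708 ≈ 0.017241 + 0.092976*I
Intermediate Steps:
d = 1/58 ≈ 0.017241
V = -1/(2*(-64 + sqrt(34))) (V = -1/(2*(-64 + sqrt((-23 - 1*(-25)) + 32))) = -1/(2*(-64 + sqrt((-23 + 25) + 32))) = -1/(2*(-64 + sqrt(2 + 32))) = -1/(2*(-64 + sqrt(34))) ≈ 0.0085956)
sqrt(-53 - 64)*V + d = sqrt(-53 - 64)*(16/2031 + sqrt(34)/8124) + 1/58 = sqrt(-117)*(16/2031 + sqrt(34)/8124) + 1/58 = (3*I*sqrt(13))*(16/2031 + sqrt(34)/8124) + 1/58 = 3*I*sqrt(13)*(16/2031 + sqrt(34)/8124) + 1/58 = 1/58 + 3*I*sqrt(13)*(16/2031 + sqrt(34)/8124)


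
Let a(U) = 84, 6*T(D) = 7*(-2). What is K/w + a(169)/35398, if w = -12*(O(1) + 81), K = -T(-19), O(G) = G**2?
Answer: 91/52247448 ≈ 1.7417e-6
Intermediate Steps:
T(D) = -7/3 (T(D) = (7*(-2))/6 = (1/6)*(-14) = -7/3)
K = 7/3 (K = -1*(-7/3) = 7/3 ≈ 2.3333)
w = -984 (w = -12*(1**2 + 81) = -12*(1 + 81) = -12*82 = -984)
K/w + a(169)/35398 = (7/3)/(-984) + 84/35398 = (7/3)*(-1/984) + 84*(1/35398) = -7/2952 + 42/17699 = 91/52247448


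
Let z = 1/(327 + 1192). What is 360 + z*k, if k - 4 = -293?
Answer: 546551/1519 ≈ 359.81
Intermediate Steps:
k = -289 (k = 4 - 293 = -289)
z = 1/1519 ≈ 0.00065833
360 + z*k = 360 + (1/1519)*(-289) = 360 - 289/1519 = 546551/1519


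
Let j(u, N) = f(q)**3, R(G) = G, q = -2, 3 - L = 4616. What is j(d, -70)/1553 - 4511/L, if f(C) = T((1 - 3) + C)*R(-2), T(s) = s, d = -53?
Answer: 9367439/7163989 ≈ 1.3076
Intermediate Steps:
L = -4613 (L = 3 - 1*4616 = 3 - 4616 = -4613)
f(C) = 4 - 2*C (f(C) = ((1 - 3) + C)*(-2) = (-2 + C)*(-2) = 4 - 2*C)
j(u, N) = 512 (j(u, N) = (4 - 2*(-2))**3 = (4 + 4)**3 = 8**3 = 512)
j(d, -70)/1553 - 4511/L = 512/1553 - 4511/(-4613) = 512*(1/1553) - 4511*(-1/4613) = 512/1553 + 4511/4613 = 9367439/7163989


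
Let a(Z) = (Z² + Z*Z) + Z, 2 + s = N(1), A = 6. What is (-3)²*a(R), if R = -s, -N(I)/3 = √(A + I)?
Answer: 1224 + 243*√7 ≈ 1866.9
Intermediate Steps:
N(I) = -3*√(6 + I)
s = -2 - 3*√7 (s = -2 - 3*√(6 + 1) = -2 - 3*√7 ≈ -9.9373)
R = 2 + 3*√7 (R = -(-2 - 3*√7) = 2 + 3*√7 ≈ 9.9373)
a(Z) = Z + 2*Z² (a(Z) = (Z² + Z²) + Z = 2*Z² + Z = Z + 2*Z²)
(-3)²*a(R) = (-3)²*((2 + 3*√7)*(1 + 2*(2 + 3*√7))) = 9*((2 + 3*√7)*(1 + (4 + 6*√7))) = 9*((2 + 3*√7)*(5 + 6*√7)) = 9*(2 + 3*√7)*(5 + 6*√7)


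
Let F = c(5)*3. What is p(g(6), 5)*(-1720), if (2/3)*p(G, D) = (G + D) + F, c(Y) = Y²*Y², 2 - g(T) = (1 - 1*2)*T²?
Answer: -4948440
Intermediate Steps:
g(T) = 2 + T² (g(T) = 2 - (1 - 1*2)*T² = 2 - (1 - 2)*T² = 2 - (-1)*T² = 2 + T²)
c(Y) = Y⁴
F = 1875 (F = 5⁴*3 = 625*3 = 1875)
p(G, D) = 5625/2 + 3*D/2 + 3*G/2 (p(G, D) = 3*((G + D) + 1875)/2 = 3*((D + G) + 1875)/2 = 3*(1875 + D + G)/2 = 5625/2 + 3*D/2 + 3*G/2)
p(g(6), 5)*(-1720) = (5625/2 + (3/2)*5 + 3*(2 + 6²)/2)*(-1720) = (5625/2 + 15/2 + 3*(2 + 36)/2)*(-1720) = (5625/2 + 15/2 + (3/2)*38)*(-1720) = (5625/2 + 15/2 + 57)*(-1720) = 2877*(-1720) = -4948440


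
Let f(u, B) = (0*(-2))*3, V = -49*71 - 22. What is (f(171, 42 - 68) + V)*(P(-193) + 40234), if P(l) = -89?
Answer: -140547645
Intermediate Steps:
V = -3501 (V = -3479 - 22 = -3501)
f(u, B) = 0 (f(u, B) = 0*3 = 0)
(f(171, 42 - 68) + V)*(P(-193) + 40234) = (0 - 3501)*(-89 + 40234) = -3501*40145 = -140547645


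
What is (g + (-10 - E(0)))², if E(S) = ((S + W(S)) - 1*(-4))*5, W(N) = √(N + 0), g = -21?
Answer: 2601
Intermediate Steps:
W(N) = √N
E(S) = 20 + 5*S + 5*√S (E(S) = ((S + √S) - 1*(-4))*5 = ((S + √S) + 4)*5 = (4 + S + √S)*5 = 20 + 5*S + 5*√S)
(g + (-10 - E(0)))² = (-21 + (-10 - (20 + 5*0 + 5*√0)))² = (-21 + (-10 - (20 + 0 + 5*0)))² = (-21 + (-10 - (20 + 0 + 0)))² = (-21 + (-10 - 1*20))² = (-21 + (-10 - 20))² = (-21 - 30)² = (-51)² = 2601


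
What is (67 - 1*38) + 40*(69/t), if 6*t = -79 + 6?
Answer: -14443/73 ≈ -197.85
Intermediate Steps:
t = -73/6 (t = (-79 + 6)/6 = (⅙)*(-73) = -73/6 ≈ -12.167)
(67 - 1*38) + 40*(69/t) = (67 - 1*38) + 40*(69/(-73/6)) = (67 - 38) + 40*(69*(-6/73)) = 29 + 40*(-414/73) = 29 - 16560/73 = -14443/73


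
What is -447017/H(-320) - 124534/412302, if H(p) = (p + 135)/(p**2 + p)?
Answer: 1881395677687993/7627587 ≈ 2.4666e+8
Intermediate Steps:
H(p) = (135 + p)/(p + p**2)
-447017/H(-320) - 124534/412302 = -447017*(-320*(1 - 320)/(135 - 320)) - 124534/412302 = -447017/((-1/320*(-185)/(-319))) - 124534*1/412302 = -447017/((-1/320*(-1/319)*(-185))) - 62267/206151 = -447017/(-37/20416) - 62267/206151 = -447017*(-20416/37) - 62267/206151 = 9126299072/37 - 62267/206151 = 1881395677687993/7627587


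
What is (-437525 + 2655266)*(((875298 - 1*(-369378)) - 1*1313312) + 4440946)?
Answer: 9696651151710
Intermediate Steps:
(-437525 + 2655266)*(((875298 - 1*(-369378)) - 1*1313312) + 4440946) = 2217741*(((875298 + 369378) - 1313312) + 4440946) = 2217741*((1244676 - 1313312) + 4440946) = 2217741*(-68636 + 4440946) = 2217741*4372310 = 9696651151710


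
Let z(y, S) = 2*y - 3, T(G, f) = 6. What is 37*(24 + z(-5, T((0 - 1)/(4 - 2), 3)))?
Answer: 407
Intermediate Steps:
z(y, S) = -3 + 2*y
37*(24 + z(-5, T((0 - 1)/(4 - 2), 3))) = 37*(24 + (-3 + 2*(-5))) = 37*(24 + (-3 - 10)) = 37*(24 - 13) = 37*11 = 407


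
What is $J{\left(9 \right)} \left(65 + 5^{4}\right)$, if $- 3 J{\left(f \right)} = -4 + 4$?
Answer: $0$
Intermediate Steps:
$J{\left(f \right)} = 0$ ($J{\left(f \right)} = - \frac{-4 + 4}{3} = \left(- \frac{1}{3}\right) 0 = 0$)
$J{\left(9 \right)} \left(65 + 5^{4}\right) = 0 \left(65 + 5^{4}\right) = 0 \left(65 + 625\right) = 0 \cdot 690 = 0$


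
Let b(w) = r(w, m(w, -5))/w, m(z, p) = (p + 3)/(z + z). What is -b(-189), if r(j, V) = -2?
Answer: -2/189 ≈ -0.010582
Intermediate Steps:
m(z, p) = (3 + p)/(2*z) (m(z, p) = (3 + p)/((2*z)) = (3 + p)*(1/(2*z)) = (3 + p)/(2*z))
b(w) = -2/w
-b(-189) = -(-2)/(-189) = -(-2)*(-1)/189 = -1*2/189 = -2/189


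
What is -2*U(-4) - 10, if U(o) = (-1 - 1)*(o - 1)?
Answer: -30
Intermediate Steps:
U(o) = 2 - 2*o (U(o) = -2*(-1 + o) = 2 - 2*o)
-2*U(-4) - 10 = -2*(2 - 2*(-4)) - 10 = -2*(2 + 8) - 10 = -2*10 - 10 = -20 - 10 = -30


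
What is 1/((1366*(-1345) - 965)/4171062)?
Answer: -198622/87535 ≈ -2.2691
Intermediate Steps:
1/((1366*(-1345) - 965)/4171062) = 1/((-1837270 - 965)*(1/4171062)) = 1/(-1838235*1/4171062) = 1/(-87535/198622) = -198622/87535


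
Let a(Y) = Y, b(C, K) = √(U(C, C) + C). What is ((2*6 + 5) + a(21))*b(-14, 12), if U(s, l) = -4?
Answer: 114*I*√2 ≈ 161.22*I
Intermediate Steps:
b(C, K) = √(-4 + C)
((2*6 + 5) + a(21))*b(-14, 12) = ((2*6 + 5) + 21)*√(-4 - 14) = ((12 + 5) + 21)*√(-18) = (17 + 21)*(3*I*√2) = 38*(3*I*√2) = 114*I*√2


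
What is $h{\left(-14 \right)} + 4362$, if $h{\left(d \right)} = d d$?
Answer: $4558$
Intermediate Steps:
$h{\left(d \right)} = d^{2}$
$h{\left(-14 \right)} + 4362 = \left(-14\right)^{2} + 4362 = 196 + 4362 = 4558$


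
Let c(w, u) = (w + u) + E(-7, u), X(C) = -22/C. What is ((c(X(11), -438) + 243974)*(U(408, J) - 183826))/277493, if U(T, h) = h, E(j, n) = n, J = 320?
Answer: -44609574576/277493 ≈ -1.6076e+5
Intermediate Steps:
c(w, u) = w + 2*u (c(w, u) = (w + u) + u = (u + w) + u = w + 2*u)
((c(X(11), -438) + 243974)*(U(408, J) - 183826))/277493 = (((-22/11 + 2*(-438)) + 243974)*(320 - 183826))/277493 = (((-22*1/11 - 876) + 243974)*(-183506))*(1/277493) = (((-2 - 876) + 243974)*(-183506))*(1/277493) = ((-878 + 243974)*(-183506))*(1/277493) = (243096*(-183506))*(1/277493) = -44609574576*1/277493 = -44609574576/277493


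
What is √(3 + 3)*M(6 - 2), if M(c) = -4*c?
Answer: -16*√6 ≈ -39.192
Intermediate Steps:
√(3 + 3)*M(6 - 2) = √(3 + 3)*(-4*(6 - 2)) = √6*(-4*4) = √6*(-16) = -16*√6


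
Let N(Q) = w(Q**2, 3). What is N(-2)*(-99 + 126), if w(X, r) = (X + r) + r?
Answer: 270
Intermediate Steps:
w(X, r) = X + 2*r
N(Q) = 6 + Q**2 (N(Q) = Q**2 + 2*3 = Q**2 + 6 = 6 + Q**2)
N(-2)*(-99 + 126) = (6 + (-2)**2)*(-99 + 126) = (6 + 4)*27 = 10*27 = 270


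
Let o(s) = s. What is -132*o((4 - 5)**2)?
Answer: -132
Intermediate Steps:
-132*o((4 - 5)**2) = -132*(4 - 5)**2 = -132*(-1)**2 = -132*1 = -132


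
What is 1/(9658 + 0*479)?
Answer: 1/9658 ≈ 0.00010354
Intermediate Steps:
1/(9658 + 0*479) = 1/(9658 + 0) = 1/9658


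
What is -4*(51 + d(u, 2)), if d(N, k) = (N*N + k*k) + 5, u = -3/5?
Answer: -6036/25 ≈ -241.44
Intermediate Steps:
u = -⅗ (u = -3*⅕ = -⅗ ≈ -0.60000)
d(N, k) = 5 + N² + k² (d(N, k) = (N² + k²) + 5 = 5 + N² + k²)
-4*(51 + d(u, 2)) = -4*(51 + (5 + (-⅗)² + 2²)) = -4*(51 + (5 + 9/25 + 4)) = -4*(51 + 234/25) = -4*1509/25 = -6036/25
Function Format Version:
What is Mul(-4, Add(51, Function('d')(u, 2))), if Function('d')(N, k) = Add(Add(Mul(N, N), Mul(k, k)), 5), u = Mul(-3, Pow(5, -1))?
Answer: Rational(-6036, 25) ≈ -241.44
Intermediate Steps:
u = Rational(-3, 5) (u = Mul(-3, Rational(1, 5)) = Rational(-3, 5) ≈ -0.60000)
Function('d')(N, k) = Add(5, Pow(N, 2), Pow(k, 2)) (Function('d')(N, k) = Add(Add(Pow(N, 2), Pow(k, 2)), 5) = Add(5, Pow(N, 2), Pow(k, 2)))
Mul(-4, Add(51, Function('d')(u, 2))) = Mul(-4, Add(51, Add(5, Pow(Rational(-3, 5), 2), Pow(2, 2)))) = Mul(-4, Add(51, Add(5, Rational(9, 25), 4))) = Mul(-4, Add(51, Rational(234, 25))) = Mul(-4, Rational(1509, 25)) = Rational(-6036, 25)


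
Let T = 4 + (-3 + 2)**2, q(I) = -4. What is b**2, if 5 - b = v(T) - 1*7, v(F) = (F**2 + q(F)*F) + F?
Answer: 4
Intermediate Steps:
T = 5 (T = 4 + (-1)**2 = 4 + 1 = 5)
v(F) = F**2 - 3*F (v(F) = (F**2 - 4*F) + F = F**2 - 3*F)
b = 2 (b = 5 - (5*(-3 + 5) - 1*7) = 5 - (5*2 - 7) = 5 - (10 - 7) = 5 - 1*3 = 5 - 3 = 2)
b**2 = 2**2 = 4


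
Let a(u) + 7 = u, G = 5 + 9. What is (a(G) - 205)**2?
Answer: 39204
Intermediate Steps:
G = 14
a(u) = -7 + u
(a(G) - 205)**2 = ((-7 + 14) - 205)**2 = (7 - 205)**2 = (-198)**2 = 39204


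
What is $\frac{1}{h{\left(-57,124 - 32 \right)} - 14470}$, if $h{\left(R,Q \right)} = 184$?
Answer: $- \frac{1}{14286} \approx -6.9999 \cdot 10^{-5}$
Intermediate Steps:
$\frac{1}{h{\left(-57,124 - 32 \right)} - 14470} = \frac{1}{184 - 14470} = \frac{1}{-14286} = - \frac{1}{14286}$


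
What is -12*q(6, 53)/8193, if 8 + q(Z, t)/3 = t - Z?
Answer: -468/2731 ≈ -0.17137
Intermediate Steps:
q(Z, t) = -24 - 3*Z + 3*t (q(Z, t) = -24 + 3*(t - Z) = -24 + (-3*Z + 3*t) = -24 - 3*Z + 3*t)
-12*q(6, 53)/8193 = -12*(-24 - 3*6 + 3*53)/8193 = -12*(-24 - 18 + 159)*(1/8193) = -12*117*(1/8193) = -1404*1/8193 = -468/2731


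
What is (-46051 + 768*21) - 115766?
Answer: -145689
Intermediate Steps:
(-46051 + 768*21) - 115766 = (-46051 + 16128) - 115766 = -29923 - 115766 = -145689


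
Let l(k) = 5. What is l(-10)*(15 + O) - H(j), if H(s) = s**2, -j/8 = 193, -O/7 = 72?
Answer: -2386381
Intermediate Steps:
O = -504 (O = -7*72 = -504)
j = -1544 (j = -8*193 = -1544)
l(-10)*(15 + O) - H(j) = 5*(15 - 504) - 1*(-1544)**2 = 5*(-489) - 1*2383936 = -2445 - 2383936 = -2386381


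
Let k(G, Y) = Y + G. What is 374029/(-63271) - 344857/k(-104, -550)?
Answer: 21574832281/41379234 ≈ 521.39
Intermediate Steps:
k(G, Y) = G + Y
374029/(-63271) - 344857/k(-104, -550) = 374029/(-63271) - 344857/(-104 - 550) = 374029*(-1/63271) - 344857/(-654) = -374029/63271 - 344857*(-1/654) = -374029/63271 + 344857/654 = 21574832281/41379234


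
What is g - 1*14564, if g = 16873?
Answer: 2309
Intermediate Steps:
g - 1*14564 = 16873 - 1*14564 = 16873 - 14564 = 2309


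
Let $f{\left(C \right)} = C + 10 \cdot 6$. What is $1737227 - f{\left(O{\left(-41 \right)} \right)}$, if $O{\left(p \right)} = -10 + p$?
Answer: $1737218$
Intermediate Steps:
$f{\left(C \right)} = 60 + C$ ($f{\left(C \right)} = C + 60 = 60 + C$)
$1737227 - f{\left(O{\left(-41 \right)} \right)} = 1737227 - \left(60 - 51\right) = 1737227 - 9 = 1737218$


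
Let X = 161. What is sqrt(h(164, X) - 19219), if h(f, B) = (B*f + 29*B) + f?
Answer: sqrt(12018) ≈ 109.63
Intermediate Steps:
h(f, B) = f + 29*B + B*f (h(f, B) = (29*B + B*f) + f = f + 29*B + B*f)
sqrt(h(164, X) - 19219) = sqrt((164 + 29*161 + 161*164) - 19219) = sqrt((164 + 4669 + 26404) - 19219) = sqrt(31237 - 19219) = sqrt(12018)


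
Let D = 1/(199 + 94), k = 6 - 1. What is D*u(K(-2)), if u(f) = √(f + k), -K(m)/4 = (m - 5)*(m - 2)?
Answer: I*√107/293 ≈ 0.035304*I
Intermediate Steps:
k = 5
K(m) = -4*(-5 + m)*(-2 + m) (K(m) = -4*(m - 5)*(m - 2) = -4*(-5 + m)*(-2 + m))
u(f) = √(5 + f) (u(f) = √(f + 5) = √(5 + f))
D = 1/293 ≈ 0.0034130
D*u(K(-2)) = √(5 + (-40 - 4*(-2)² + 28*(-2)))/293 = √(5 + (-40 - 4*4 - 56))/293 = √(5 + (-40 - 16 - 56))/293 = √(5 - 112)/293 = √(-107)/293 = (I*√107)/293 = I*√107/293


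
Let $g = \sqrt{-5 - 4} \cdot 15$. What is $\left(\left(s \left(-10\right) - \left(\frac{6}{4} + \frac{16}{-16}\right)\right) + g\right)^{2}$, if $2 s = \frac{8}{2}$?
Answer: $\frac{\left(41 - 90 i\right)^{2}}{4} \approx -1604.8 - 1845.0 i$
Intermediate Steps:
$s = 2$ ($s = \frac{8 \cdot \frac{1}{2}}{2} = \frac{1}{2} \cdot 4 = 2$)
$g = 45 i$ ($g = \sqrt{-9} \cdot 15 = 3 i 15 = 45 i \approx 45.0 i$)
$\left(\left(s \left(-10\right) - \left(\frac{6}{4} + \frac{16}{-16}\right)\right) + g\right)^{2} = \left(\left(2 \left(-10\right) - \left(\frac{6}{4} + \frac{16}{-16}\right)\right) + 45 i\right)^{2} = \left(\left(-20 - \left(6 \cdot \frac{1}{4} + 16 \left(- \frac{1}{16}\right)\right)\right) + 45 i\right)^{2} = \left(\left(-20 - \left(\frac{3}{2} - 1\right)\right) + 45 i\right)^{2} = \left(\left(-20 - \frac{1}{2}\right) + 45 i\right)^{2} = \left(- \frac{41}{2} + 45 i\right)^{2}$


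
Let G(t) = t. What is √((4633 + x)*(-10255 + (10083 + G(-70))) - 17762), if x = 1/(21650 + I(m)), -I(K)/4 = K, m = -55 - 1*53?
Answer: I*√138841955003549/11041 ≈ 1067.2*I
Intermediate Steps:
m = -108 (m = -55 - 53 = -108)
I(K) = -4*K
x = 1/22082 (x = 1/(21650 - 4*(-108)) = 1/(21650 + 432) = 1/22082 ≈ 4.5286e-5)
√((4633 + x)*(-10255 + (10083 + G(-70))) - 17762) = √((4633 + 1/22082)*(-10255 + (10083 - 70)) - 17762) = √(102305907*(-10255 + 10013)/22082 - 17762) = √((102305907/22082)*(-242) - 17762) = √(-12379014747/11041 - 17762) = √(-12575124989/11041) = I*√138841955003549/11041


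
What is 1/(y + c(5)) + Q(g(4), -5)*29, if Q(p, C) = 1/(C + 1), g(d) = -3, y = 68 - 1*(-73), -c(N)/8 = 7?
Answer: -2461/340 ≈ -7.2382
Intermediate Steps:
c(N) = -56 (c(N) = -8*7 = -56)
y = 141 (y = 68 + 73 = 141)
Q(p, C) = 1/(1 + C)
1/(y + c(5)) + Q(g(4), -5)*29 = 1/(141 - 56) + 29/(1 - 5) = 1/85 + 29/(-4) = 1/85 - 1/4*29 = 1/85 - 29/4 = -2461/340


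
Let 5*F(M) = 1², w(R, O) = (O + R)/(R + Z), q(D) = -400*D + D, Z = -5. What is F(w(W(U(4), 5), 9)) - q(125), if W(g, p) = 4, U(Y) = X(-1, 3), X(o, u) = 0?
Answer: 249376/5 ≈ 49875.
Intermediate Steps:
U(Y) = 0
q(D) = -399*D
w(R, O) = (O + R)/(-5 + R) (w(R, O) = (O + R)/(R - 5) = (O + R)/(-5 + R))
F(M) = ⅕ (F(M) = (⅕)*1² = (⅕)*1 = ⅕)
F(w(W(U(4), 5), 9)) - q(125) = ⅕ - (-399)*125 = ⅕ - 1*(-49875) = ⅕ + 49875 = 249376/5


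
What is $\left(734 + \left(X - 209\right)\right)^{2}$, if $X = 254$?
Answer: $606841$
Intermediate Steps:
$\left(734 + \left(X - 209\right)\right)^{2} = \left(734 + \left(254 - 209\right)\right)^{2} = \left(734 + 45\right)^{2} = 779^{2} = 606841$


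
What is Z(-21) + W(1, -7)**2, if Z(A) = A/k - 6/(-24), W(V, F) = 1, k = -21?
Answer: 9/4 ≈ 2.2500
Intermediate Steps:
Z(A) = 1/4 - A/21 (Z(A) = A/(-21) - 6/(-24) = A*(-1/21) - 6*(-1/24) = -A/21 + 1/4 = 1/4 - A/21)
Z(-21) + W(1, -7)**2 = (1/4 - 1/21*(-21)) + 1**2 = (1/4 + 1) + 1 = 5/4 + 1 = 9/4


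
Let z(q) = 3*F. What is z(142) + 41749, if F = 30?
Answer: 41839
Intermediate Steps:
z(q) = 90 (z(q) = 3*30 = 90)
z(142) + 41749 = 90 + 41749 = 41839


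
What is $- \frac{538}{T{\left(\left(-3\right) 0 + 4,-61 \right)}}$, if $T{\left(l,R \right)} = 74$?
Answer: $- \frac{269}{37} \approx -7.2703$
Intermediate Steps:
$- \frac{538}{T{\left(\left(-3\right) 0 + 4,-61 \right)}} = - \frac{538}{74} = \left(-538\right) \frac{1}{74} = - \frac{269}{37}$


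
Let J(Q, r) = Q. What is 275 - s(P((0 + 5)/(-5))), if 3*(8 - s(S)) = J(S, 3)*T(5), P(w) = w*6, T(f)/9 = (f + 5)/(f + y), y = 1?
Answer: 237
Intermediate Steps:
T(f) = 9*(5 + f)/(1 + f) (T(f) = 9*((f + 5)/(f + 1)) = 9*((5 + f)/(1 + f)) = 9*(5 + f)/(1 + f))
P(w) = 6*w
s(S) = 8 - 5*S (s(S) = 8 - S*9*(5 + 5)/(1 + 5)/3 = 8 - S*9*10/6/3 = 8 - S*9*(⅙)*10/3 = 8 - S*15/3 = 8 - 5*S)
275 - s(P((0 + 5)/(-5))) = 275 - (8 - 30*(0 + 5)/(-5)) = 275 - (8 - 30*5*(-⅕)) = 275 - (8 - 30*(-1)) = 275 - (8 - 5*(-6)) = 275 - (8 + 30) = 275 - 1*38 = 275 - 38 = 237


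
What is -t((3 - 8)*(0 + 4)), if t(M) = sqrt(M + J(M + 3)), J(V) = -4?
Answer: -2*I*sqrt(6) ≈ -4.899*I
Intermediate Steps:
t(M) = sqrt(-4 + M) (t(M) = sqrt(M - 4) = sqrt(-4 + M))
-t((3 - 8)*(0 + 4)) = -sqrt(-4 + (3 - 8)*(0 + 4)) = -sqrt(-4 - 5*4) = -sqrt(-4 - 20) = -sqrt(-24) = -2*I*sqrt(6)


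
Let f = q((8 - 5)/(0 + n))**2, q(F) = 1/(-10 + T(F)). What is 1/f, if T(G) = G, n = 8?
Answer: 5929/64 ≈ 92.641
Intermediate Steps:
q(F) = 1/(-10 + F)
f = 64/5929 (f = (1/(-10 + (8 - 5)/(0 + 8)))**2 = (1/(-10 + 3/8))**2 = (1/(-77/8))**2 = (-8/77)**2 = 64/5929 ≈ 0.010794)
1/f = 1/(64/5929) = 5929/64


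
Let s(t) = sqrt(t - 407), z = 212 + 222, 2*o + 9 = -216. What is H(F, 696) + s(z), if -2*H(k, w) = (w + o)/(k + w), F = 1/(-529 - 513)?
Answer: -608007/1450462 + 3*sqrt(3) ≈ 4.7770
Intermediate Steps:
F = -1/1042 (F = 1/(-1042) = -1/1042 ≈ -0.00095969)
o = -225/2 (o = -9/2 + (1/2)*(-216) = -9/2 - 108 = -225/2 ≈ -112.50)
H(k, w) = -(-225/2 + w)/(2*(k + w)) (H(k, w) = -(w - 225/2)/(2*(k + w)) = -(-225/2 + w)/(2*(k + w)))
z = 434
s(t) = sqrt(-407 + t)
H(F, 696) + s(z) = (225/4 - 1/2*696)/(-1/1042 + 696) + sqrt(-407 + 434) = (225/4 - 348)/(725231/1042) + sqrt(27) = (1042/725231)*(-1167/4) + 3*sqrt(3) = -608007/1450462 + 3*sqrt(3)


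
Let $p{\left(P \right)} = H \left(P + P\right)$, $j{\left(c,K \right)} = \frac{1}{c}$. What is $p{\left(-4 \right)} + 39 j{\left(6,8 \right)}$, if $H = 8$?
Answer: $- \frac{115}{2} \approx -57.5$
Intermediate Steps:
$p{\left(P \right)} = 16 P$ ($p{\left(P \right)} = 8 \left(P + P\right) = 8 \cdot 2 P = 16 P$)
$p{\left(-4 \right)} + 39 j{\left(6,8 \right)} = 16 \left(-4\right) + \frac{39}{6} = -64 + 39 \cdot \frac{1}{6} = -64 + \frac{13}{2} = - \frac{115}{2}$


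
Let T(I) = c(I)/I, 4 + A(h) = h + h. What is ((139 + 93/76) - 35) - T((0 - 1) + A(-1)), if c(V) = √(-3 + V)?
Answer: 7997/76 + I*√10/7 ≈ 105.22 + 0.45175*I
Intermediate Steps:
A(h) = -4 + 2*h (A(h) = -4 + (h + h) = -4 + 2*h)
T(I) = √(-3 + I)/I
((139 + 93/76) - 35) - T((0 - 1) + A(-1)) = ((139 + 93/76) - 35) - √(-3 + ((0 - 1) + (-4 + 2*(-1))))/((0 - 1) + (-4 + 2*(-1))) = ((139 + 93*(1/76)) - 35) - √(-3 + (-1 + (-4 - 2)))/(-1 + (-4 - 2)) = ((139 + 93/76) - 35) - √(-3 + (-1 - 6))/(-1 - 6) = (10657/76 - 35) - √(-3 - 7)/(-7) = 7997/76 - (-1)*√(-10)/7 = 7997/76 - (-1)*I*√10/7 = 7997/76 + I*√10/7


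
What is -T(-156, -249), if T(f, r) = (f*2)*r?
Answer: -77688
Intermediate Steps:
T(f, r) = 2*f*r (T(f, r) = (2*f)*r = 2*f*r)
-T(-156, -249) = -2*(-156)*(-249) = -1*77688 = -77688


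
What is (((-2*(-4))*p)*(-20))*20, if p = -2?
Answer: 6400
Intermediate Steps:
(((-2*(-4))*p)*(-20))*20 = ((-2*(-4)*(-2))*(-20))*20 = ((8*(-2))*(-20))*20 = -16*(-20)*20 = 320*20 = 6400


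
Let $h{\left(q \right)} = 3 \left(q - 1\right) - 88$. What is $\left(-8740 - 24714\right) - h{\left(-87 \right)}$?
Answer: $-33102$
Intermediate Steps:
$h{\left(q \right)} = -91 + 3 q$ ($h{\left(q \right)} = 3 \left(-1 + q\right) - 88 = \left(-3 + 3 q\right) - 88 = -91 + 3 q$)
$\left(-8740 - 24714\right) - h{\left(-87 \right)} = \left(-8740 - 24714\right) - \left(-91 + 3 \left(-87\right)\right) = -33454 - \left(-91 - 261\right) = -33454 - -352 = -33454 + 352 = -33102$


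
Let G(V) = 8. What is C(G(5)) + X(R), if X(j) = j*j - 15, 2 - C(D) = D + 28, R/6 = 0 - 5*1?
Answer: 851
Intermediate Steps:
R = -30 (R = 6*(0 - 5*1) = 6*(0 - 5) = 6*(-5) = -30)
C(D) = -26 - D (C(D) = 2 - (D + 28) = 2 - (28 + D) = 2 + (-28 - D) = -26 - D)
X(j) = -15 + j² (X(j) = j² - 15 = -15 + j²)
C(G(5)) + X(R) = (-26 - 1*8) + (-15 + (-30)²) = (-26 - 8) + (-15 + 900) = -34 + 885 = 851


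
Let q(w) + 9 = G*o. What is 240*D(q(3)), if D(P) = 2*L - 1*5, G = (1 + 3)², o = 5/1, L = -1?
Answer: -1680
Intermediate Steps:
o = 5 (o = 5*1 = 5)
G = 16 (G = 4² = 16)
q(w) = 71 (q(w) = -9 + 16*5 = -9 + 80 = 71)
D(P) = -7 (D(P) = 2*(-1) - 1*5 = -2 - 5 = -7)
240*D(q(3)) = 240*(-7) = -1680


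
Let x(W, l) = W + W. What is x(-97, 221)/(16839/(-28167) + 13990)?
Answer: -1821466/131346497 ≈ -0.013868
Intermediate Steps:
x(W, l) = 2*W
x(-97, 221)/(16839/(-28167) + 13990) = (2*(-97))/(16839/(-28167) + 13990) = -194/(16839*(-1/28167) + 13990) = -194/(-5613/9389 + 13990) = -194/131346497/9389 = -194*9389/131346497 = -1821466/131346497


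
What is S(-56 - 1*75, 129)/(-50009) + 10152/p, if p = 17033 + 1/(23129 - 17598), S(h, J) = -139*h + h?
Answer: 276230295384/1177831021429 ≈ 0.23452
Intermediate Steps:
S(h, J) = -138*h
p = 94209524/5531 (p = 17033 + 1/5531 = 94209524/5531 ≈ 17033.)
S(-56 - 1*75, 129)/(-50009) + 10152/p = -138*(-56 - 1*75)/(-50009) + 10152/(94209524/5531) = -138*(-56 - 75)*(-1/50009) + 10152*(5531/94209524) = -138*(-131)*(-1/50009) + 14037678/23552381 = 18078*(-1/50009) + 14037678/23552381 = -18078/50009 + 14037678/23552381 = 276230295384/1177831021429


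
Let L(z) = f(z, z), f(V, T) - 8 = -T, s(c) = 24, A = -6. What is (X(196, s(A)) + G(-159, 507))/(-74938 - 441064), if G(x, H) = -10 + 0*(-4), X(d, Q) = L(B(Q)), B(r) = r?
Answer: 13/258001 ≈ 5.0387e-5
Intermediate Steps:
f(V, T) = 8 - T
L(z) = 8 - z
X(d, Q) = 8 - Q
G(x, H) = -10 (G(x, H) = -10 + 0 = -10)
(X(196, s(A)) + G(-159, 507))/(-74938 - 441064) = ((8 - 1*24) - 10)/(-74938 - 441064) = ((8 - 24) - 10)/(-516002) = (-16 - 10)*(-1/516002) = -26*(-1/516002) = 13/258001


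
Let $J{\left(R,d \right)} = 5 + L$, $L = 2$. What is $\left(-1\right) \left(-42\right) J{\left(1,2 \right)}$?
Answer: $294$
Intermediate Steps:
$J{\left(R,d \right)} = 7$ ($J{\left(R,d \right)} = 5 + 2 = 7$)
$\left(-1\right) \left(-42\right) J{\left(1,2 \right)} = \left(-1\right) \left(-42\right) 7 = 42 \cdot 7 = 294$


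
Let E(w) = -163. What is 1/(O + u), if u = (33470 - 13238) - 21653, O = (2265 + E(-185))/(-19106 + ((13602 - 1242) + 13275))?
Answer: -6529/9275607 ≈ -0.00070389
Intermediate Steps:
O = 2102/6529 (O = (2265 - 163)/(-19106 + ((13602 - 1242) + 13275)) = 2102/(-19106 + (12360 + 13275)) = 2102/(-19106 + 25635) = 2102/6529 ≈ 0.32195)
u = -1421 (u = 20232 - 21653 = -1421)
1/(O + u) = 1/(2102/6529 - 1421) = 1/(-9275607/6529) = -6529/9275607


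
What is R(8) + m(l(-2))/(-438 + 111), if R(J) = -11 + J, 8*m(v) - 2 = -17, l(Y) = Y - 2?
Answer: -2611/872 ≈ -2.9943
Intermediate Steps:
l(Y) = -2 + Y
m(v) = -15/8 (m(v) = ¼ + (⅛)*(-17) = ¼ - 17/8 = -15/8)
R(8) + m(l(-2))/(-438 + 111) = (-11 + 8) - 15/(8*(-438 + 111)) = -3 - 15/8/(-327) = -3 - 15/8*(-1/327) = -3 + 5/872 = -2611/872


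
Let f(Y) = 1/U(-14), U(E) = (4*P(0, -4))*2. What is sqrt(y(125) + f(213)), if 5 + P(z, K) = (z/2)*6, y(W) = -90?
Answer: I*sqrt(36010)/20 ≈ 9.4881*I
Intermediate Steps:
P(z, K) = -5 + 3*z (P(z, K) = -5 + (z/2)*6 = -5 + 3*z)
U(E) = -40 (U(E) = (4*(-5 + 3*0))*2 = (4*(-5 + 0))*2 = (4*(-5))*2 = -20*2 = -40)
f(Y) = -1/40 (f(Y) = 1/(-40) = -1/40)
sqrt(y(125) + f(213)) = sqrt(-90 - 1/40) = sqrt(-3601/40) = I*sqrt(36010)/20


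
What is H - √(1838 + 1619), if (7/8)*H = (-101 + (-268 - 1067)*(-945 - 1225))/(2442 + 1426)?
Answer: 5793698/6769 - √3457 ≈ 797.12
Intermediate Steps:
H = 5793698/6769 (H = 8*((-101 + (-268 - 1067)*(-945 - 1225))/(2442 + 1426))/7 = 8*((-101 - 1335*(-2170))/3868)/7 = 8*((-101 + 2896950)*(1/3868))/7 = 8*(2896849*(1/3868))/7 = (8/7)*(2896849/3868) = 5793698/6769 ≈ 855.92)
H - √(1838 + 1619) = 5793698/6769 - √(1838 + 1619) = 5793698/6769 - √3457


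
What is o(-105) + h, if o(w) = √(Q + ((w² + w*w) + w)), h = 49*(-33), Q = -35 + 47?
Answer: -1617 + √21957 ≈ -1468.8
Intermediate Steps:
Q = 12
h = -1617
o(w) = √(12 + w + 2*w²) (o(w) = √(12 + ((w² + w*w) + w)) = √(12 + ((w² + w²) + w)) = √(12 + (2*w² + w)) = √(12 + (w + 2*w²)) = √(12 + w + 2*w²))
o(-105) + h = √(12 - 105 + 2*(-105)²) - 1617 = √(12 - 105 + 2*11025) - 1617 = √(12 - 105 + 22050) - 1617 = √21957 - 1617 = -1617 + √21957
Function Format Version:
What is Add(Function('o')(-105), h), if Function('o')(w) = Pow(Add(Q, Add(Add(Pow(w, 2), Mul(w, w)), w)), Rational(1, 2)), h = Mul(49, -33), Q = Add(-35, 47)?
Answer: Add(-1617, Pow(21957, Rational(1, 2))) ≈ -1468.8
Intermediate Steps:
Q = 12
h = -1617
Function('o')(w) = Pow(Add(12, w, Mul(2, Pow(w, 2))), Rational(1, 2)) (Function('o')(w) = Pow(Add(12, Add(Add(Pow(w, 2), Mul(w, w)), w)), Rational(1, 2)) = Pow(Add(12, Add(Add(Pow(w, 2), Pow(w, 2)), w)), Rational(1, 2)) = Pow(Add(12, Add(Mul(2, Pow(w, 2)), w)), Rational(1, 2)) = Pow(Add(12, Add(w, Mul(2, Pow(w, 2)))), Rational(1, 2)) = Pow(Add(12, w, Mul(2, Pow(w, 2))), Rational(1, 2)))
Add(Function('o')(-105), h) = Add(Pow(Add(12, -105, Mul(2, Pow(-105, 2))), Rational(1, 2)), -1617) = Add(Pow(Add(12, -105, Mul(2, 11025)), Rational(1, 2)), -1617) = Add(Pow(Add(12, -105, 22050), Rational(1, 2)), -1617) = Add(Pow(21957, Rational(1, 2)), -1617) = Add(-1617, Pow(21957, Rational(1, 2)))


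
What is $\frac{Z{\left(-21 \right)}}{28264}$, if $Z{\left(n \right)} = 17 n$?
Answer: $- \frac{357}{28264} \approx -0.012631$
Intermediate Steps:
$\frac{Z{\left(-21 \right)}}{28264} = \frac{17 \left(-21\right)}{28264} = \left(-357\right) \frac{1}{28264} = - \frac{357}{28264}$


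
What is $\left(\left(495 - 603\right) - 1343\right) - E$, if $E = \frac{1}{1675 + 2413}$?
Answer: $- \frac{5931689}{4088} \approx -1451.0$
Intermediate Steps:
$E = \frac{1}{4088} \approx 0.00024462$
$\left(\left(495 - 603\right) - 1343\right) - E = \left(\left(495 - 603\right) - 1343\right) - \frac{1}{4088} = \left(-108 - 1343\right) - \frac{1}{4088} = -1451 - \frac{1}{4088} = - \frac{5931689}{4088}$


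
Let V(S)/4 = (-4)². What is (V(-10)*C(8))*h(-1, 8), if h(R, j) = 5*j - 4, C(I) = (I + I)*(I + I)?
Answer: 589824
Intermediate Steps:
V(S) = 64 (V(S) = 4*(-4)² = 4*16 = 64)
C(I) = 4*I² (C(I) = (2*I)*(2*I) = 4*I²)
h(R, j) = -4 + 5*j
(V(-10)*C(8))*h(-1, 8) = (64*(4*8²))*(-4 + 5*8) = (64*(4*64))*(-4 + 40) = (64*256)*36 = 16384*36 = 589824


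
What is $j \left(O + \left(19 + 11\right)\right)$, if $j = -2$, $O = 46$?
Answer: $-152$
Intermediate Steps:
$j \left(O + \left(19 + 11\right)\right) = - 2 \left(46 + \left(19 + 11\right)\right) = - 2 \left(46 + 30\right) = \left(-2\right) 76 = -152$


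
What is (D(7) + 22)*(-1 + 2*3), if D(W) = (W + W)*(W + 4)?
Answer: 880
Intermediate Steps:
D(W) = 2*W*(4 + W) (D(W) = (2*W)*(4 + W) = 2*W*(4 + W))
(D(7) + 22)*(-1 + 2*3) = (2*7*(4 + 7) + 22)*(-1 + 2*3) = (2*7*11 + 22)*(-1 + 6) = (154 + 22)*5 = 176*5 = 880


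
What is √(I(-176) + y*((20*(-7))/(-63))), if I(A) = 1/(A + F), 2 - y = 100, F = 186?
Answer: I*√195910/30 ≈ 14.754*I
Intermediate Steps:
y = -98 (y = 2 - 1*100 = 2 - 100 = -98)
I(A) = 1/(186 + A) (I(A) = 1/(A + 186) = 1/(186 + A))
√(I(-176) + y*((20*(-7))/(-63))) = √(1/(186 - 176) - 98*20*(-7)/(-63)) = √(1/10 - (-13720)*(-1)/63) = √(⅒ - 98*20/9) = √(⅒ - 1960/9) = √(-19591/90) = I*√195910/30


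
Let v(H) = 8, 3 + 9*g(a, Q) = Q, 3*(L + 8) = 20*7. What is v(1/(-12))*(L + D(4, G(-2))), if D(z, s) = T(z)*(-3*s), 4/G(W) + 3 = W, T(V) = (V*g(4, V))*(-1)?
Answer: 1504/5 ≈ 300.80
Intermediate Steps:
L = 116/3 (L = -8 + (20*7)/3 = -8 + (⅓)*140 = -8 + 140/3 = 116/3 ≈ 38.667)
g(a, Q) = -⅓ + Q/9
T(V) = -V*(-⅓ + V/9) (T(V) = (V*(-⅓ + V/9))*(-1) = -V*(-⅓ + V/9))
G(W) = 4/(-3 + W)
D(z, s) = -s*z*(3 - z)/3 (D(z, s) = (z*(3 - z)/9)*(-3*s) = -s*z*(3 - z)/3)
v(1/(-12))*(L + D(4, G(-2))) = 8*(116/3 + (⅓)*(4/(-3 - 2))*4*(-3 + 4)) = 8*(116/3 + (⅓)*(4/(-5))*4*1) = 8*(116/3 + (⅓)*(4*(-⅕))*4*1) = 8*(116/3 + (⅓)*(-⅘)*4*1) = 8*(116/3 - 16/15) = 8*(188/5) = 1504/5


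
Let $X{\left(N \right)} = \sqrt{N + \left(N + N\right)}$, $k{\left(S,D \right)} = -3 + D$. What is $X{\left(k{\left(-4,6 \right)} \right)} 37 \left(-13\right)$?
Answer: $-1443$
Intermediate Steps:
$X{\left(N \right)} = \sqrt{3} \sqrt{N}$ ($X{\left(N \right)} = \sqrt{N + 2 N} = \sqrt{3 N} = \sqrt{3} \sqrt{N}$)
$X{\left(k{\left(-4,6 \right)} \right)} 37 \left(-13\right) = \sqrt{3} \sqrt{-3 + 6} \cdot 37 \left(-13\right) = \sqrt{3} \sqrt{3} \cdot 37 \left(-13\right) = 3 \cdot 37 \left(-13\right) = 111 \left(-13\right) = -1443$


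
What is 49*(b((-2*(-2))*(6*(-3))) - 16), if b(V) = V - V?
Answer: -784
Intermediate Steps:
b(V) = 0
49*(b((-2*(-2))*(6*(-3))) - 16) = 49*(0 - 16) = 49*(-16) = -784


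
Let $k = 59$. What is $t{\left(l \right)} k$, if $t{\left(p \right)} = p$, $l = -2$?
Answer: $-118$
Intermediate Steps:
$t{\left(l \right)} k = \left(-2\right) 59 = -118$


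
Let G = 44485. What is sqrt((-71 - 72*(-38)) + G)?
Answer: 5*sqrt(1886) ≈ 217.14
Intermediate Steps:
sqrt((-71 - 72*(-38)) + G) = sqrt((-71 - 72*(-38)) + 44485) = sqrt((-71 + 2736) + 44485) = sqrt(2665 + 44485) = sqrt(47150) = 5*sqrt(1886)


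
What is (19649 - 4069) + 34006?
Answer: 49586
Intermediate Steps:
(19649 - 4069) + 34006 = 15580 + 34006 = 49586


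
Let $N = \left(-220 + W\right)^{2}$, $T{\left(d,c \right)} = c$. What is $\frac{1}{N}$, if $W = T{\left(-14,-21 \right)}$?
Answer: $\frac{1}{58081} \approx 1.7217 \cdot 10^{-5}$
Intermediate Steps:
$W = -21$
$N = 58081$ ($N = \left(-220 - 21\right)^{2} = \left(-241\right)^{2} = 58081$)
$\frac{1}{N} = \frac{1}{58081}$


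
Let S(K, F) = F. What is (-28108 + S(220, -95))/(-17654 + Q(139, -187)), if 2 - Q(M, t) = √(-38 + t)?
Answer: 55315484/34621481 - 47005*I/34621481 ≈ 1.5977 - 0.0013577*I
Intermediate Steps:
Q(M, t) = 2 - √(-38 + t)
(-28108 + S(220, -95))/(-17654 + Q(139, -187)) = (-28108 - 95)/(-17654 + (2 - √(-38 - 187))) = -28203/(-17654 + (2 - √(-225))) = -28203/(-17654 + (2 - 15*I)) = -28203*(-17652 + 15*I)/311593329 = -9401*(-17652 + 15*I)/103864443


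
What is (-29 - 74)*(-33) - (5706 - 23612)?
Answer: 21305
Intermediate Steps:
(-29 - 74)*(-33) - (5706 - 23612) = -103*(-33) - 1*(-17906) = 3399 + 17906 = 21305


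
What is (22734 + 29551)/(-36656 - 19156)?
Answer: -52285/55812 ≈ -0.93681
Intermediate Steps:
(22734 + 29551)/(-36656 - 19156) = 52285/(-55812) = 52285*(-1/55812) = -52285/55812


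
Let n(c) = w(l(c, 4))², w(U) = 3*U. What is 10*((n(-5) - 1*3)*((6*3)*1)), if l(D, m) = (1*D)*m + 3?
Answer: 467640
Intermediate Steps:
l(D, m) = 3 + D*m (l(D, m) = D*m + 3 = 3 + D*m)
n(c) = (9 + 12*c)² (n(c) = (3*(3 + c*4))² = (3*(3 + 4*c))² = (9 + 12*c)²)
10*((n(-5) - 1*3)*((6*3)*1)) = 10*((9*(3 + 4*(-5))² - 1*3)*((6*3)*1)) = 10*((9*(3 - 20)² - 3)*(18*1)) = 10*((9*(-17)² - 3)*18) = 10*((9*289 - 3)*18) = 10*((2601 - 3)*18) = 10*(2598*18) = 10*46764 = 467640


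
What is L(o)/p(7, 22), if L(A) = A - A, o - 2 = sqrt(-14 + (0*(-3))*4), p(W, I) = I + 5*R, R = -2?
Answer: 0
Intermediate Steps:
p(W, I) = -10 + I (p(W, I) = I + 5*(-2) = I - 10 = -10 + I)
o = 2 + I*sqrt(14) (o = 2 + sqrt(-14 + (0*(-3))*4) = 2 + sqrt(-14 + 0*4) = 2 + sqrt(-14 + 0) = 2 + sqrt(-14) = 2 + I*sqrt(14) ≈ 2.0 + 3.7417*I)
L(A) = 0
L(o)/p(7, 22) = 0/(-10 + 22) = 0/12 = 0*(1/12) = 0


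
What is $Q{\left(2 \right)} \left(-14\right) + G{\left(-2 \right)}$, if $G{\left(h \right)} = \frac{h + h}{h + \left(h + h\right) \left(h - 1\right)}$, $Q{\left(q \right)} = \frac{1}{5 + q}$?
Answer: $- \frac{12}{5} \approx -2.4$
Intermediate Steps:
$G{\left(h \right)} = \frac{2 h}{h + 2 h \left(-1 + h\right)}$
$Q{\left(2 \right)} \left(-14\right) + G{\left(-2 \right)} = \frac{1}{5 + 2} \left(-14\right) + \frac{2}{-1 + 2 \left(-2\right)} = \frac{1}{7} \left(-14\right) + \frac{2}{-1 - 4} = \frac{1}{7} \left(-14\right) + \frac{2}{-5} = -2 + 2 \left(- \frac{1}{5}\right) = -2 - \frac{2}{5} = - \frac{12}{5}$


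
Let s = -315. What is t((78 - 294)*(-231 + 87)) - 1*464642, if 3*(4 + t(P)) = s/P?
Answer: -4817449763/10368 ≈ -4.6465e+5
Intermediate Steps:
t(P) = -4 - 105/P (t(P) = -4 + (-315/P)/3 = -4 - 105/P)
t((78 - 294)*(-231 + 87)) - 1*464642 = (-4 - 105*1/((-231 + 87)*(78 - 294))) - 1*464642 = (-4 - 105/((-216*(-144)))) - 464642 = (-4 - 105/31104) - 464642 = (-4 - 105*1/31104) - 464642 = (-4 - 35/10368) - 464642 = -41507/10368 - 464642 = -4817449763/10368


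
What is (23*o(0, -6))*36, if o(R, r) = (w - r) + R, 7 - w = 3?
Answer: 8280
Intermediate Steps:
w = 4 (w = 7 - 1*3 = 7 - 3 = 4)
o(R, r) = 4 + R - r (o(R, r) = (4 - r) + R = 4 + R - r)
(23*o(0, -6))*36 = (23*(4 + 0 - 1*(-6)))*36 = (23*(4 + 0 + 6))*36 = (23*10)*36 = 230*36 = 8280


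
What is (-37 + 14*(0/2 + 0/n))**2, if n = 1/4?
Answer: 1369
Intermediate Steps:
n = 1/4 (n = 1*(1/4) = 1/4 ≈ 0.25000)
(-37 + 14*(0/2 + 0/n))**2 = (-37 + 14*(0/2 + 0/(1/4)))**2 = (-37 + 14*(0*(1/2) + 0*4))**2 = (-37 + 14*(0 + 0))**2 = (-37 + 14*0)**2 = (-37 + 0)**2 = (-37)**2 = 1369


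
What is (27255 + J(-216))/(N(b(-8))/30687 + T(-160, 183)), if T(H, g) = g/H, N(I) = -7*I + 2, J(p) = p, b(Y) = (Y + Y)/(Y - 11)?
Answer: -2522427210720/106710539 ≈ -23638.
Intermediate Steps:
b(Y) = 2*Y/(-11 + Y) (b(Y) = (2*Y)/(-11 + Y) = 2*Y/(-11 + Y))
N(I) = 2 - 7*I
(27255 + J(-216))/(N(b(-8))/30687 + T(-160, 183)) = (27255 - 216)/((2 - 14*(-8)/(-11 - 8))/30687 + 183/(-160)) = 27039/((2 - 14*(-8)/(-19))*(1/30687) + 183*(-1/160)) = 27039/((2 - 14*(-8)*(-1)/19)*(1/30687) - 183/160) = 27039/((2 - 7*16/19)*(1/30687) - 183/160) = 27039/((2 - 112/19)*(1/30687) - 183/160) = 27039/(-74/19*1/30687 - 183/160) = 27039/(-74/583053 - 183/160) = 27039/(-106710539/93288480) = 27039*(-93288480/106710539) = -2522427210720/106710539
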